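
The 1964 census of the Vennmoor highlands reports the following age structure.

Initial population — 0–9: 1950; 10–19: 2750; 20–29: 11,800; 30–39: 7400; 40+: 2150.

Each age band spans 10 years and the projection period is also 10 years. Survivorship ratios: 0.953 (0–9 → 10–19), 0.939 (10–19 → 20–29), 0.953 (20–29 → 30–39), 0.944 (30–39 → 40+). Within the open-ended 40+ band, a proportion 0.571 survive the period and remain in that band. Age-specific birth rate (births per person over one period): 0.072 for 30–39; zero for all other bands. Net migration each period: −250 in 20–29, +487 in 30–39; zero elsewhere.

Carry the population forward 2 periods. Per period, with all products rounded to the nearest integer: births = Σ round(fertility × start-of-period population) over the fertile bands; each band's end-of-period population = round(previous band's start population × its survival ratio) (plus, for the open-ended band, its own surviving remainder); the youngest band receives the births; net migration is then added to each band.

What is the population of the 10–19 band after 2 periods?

Numbering the bands 1..5 from youngest to oldest:
Period 1.
Births: 7400 × 0.072 = 533
Band 2: 1950 × 0.953 = 1858
Band 3: 2750 × 0.939 = 2582
Band 4: 11800 × 0.953 = 11245
Band 5: 7400 × 0.944 + 2150 × 0.571 = 6986 + 1228 = 8214
Net migration: Band 3 − 250 → 2332; Band 4 + 487 → 11732
→ [533, 1858, 2332, 11732, 8214]
Period 2.
Births: 11732 × 0.072 = 845
Band 2: 533 × 0.953 = 508
Band 3: 1858 × 0.939 = 1745
Band 4: 2332 × 0.953 = 2222
Band 5: 11732 × 0.944 + 8214 × 0.571 = 11075 + 4690 = 15765
Net migration: Band 3 − 250 → 1495; Band 4 + 487 → 2709
→ [845, 508, 1495, 2709, 15765]

508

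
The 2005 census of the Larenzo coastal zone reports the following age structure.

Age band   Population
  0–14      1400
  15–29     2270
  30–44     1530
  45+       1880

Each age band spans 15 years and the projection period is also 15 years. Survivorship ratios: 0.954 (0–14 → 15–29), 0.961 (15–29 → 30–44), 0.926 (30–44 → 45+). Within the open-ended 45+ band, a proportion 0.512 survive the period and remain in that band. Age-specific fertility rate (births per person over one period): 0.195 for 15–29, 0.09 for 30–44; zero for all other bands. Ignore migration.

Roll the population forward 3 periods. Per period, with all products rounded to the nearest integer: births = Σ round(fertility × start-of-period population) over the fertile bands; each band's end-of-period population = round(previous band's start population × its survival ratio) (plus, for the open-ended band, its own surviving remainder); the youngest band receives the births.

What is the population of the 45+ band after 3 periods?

2847

— Period 1 —
Births: 2270 × 0.195 = 443 ; 1530 × 0.09 = 138 → 581
15–29: 1400 × 0.954 = 1336
30–44: 2270 × 0.961 = 2181
45+: 1530 × 0.926 + 1880 × 0.512 = 1417 + 963 = 2380
Giving 581 / 1336 / 2181 / 2380.
— Period 2 —
Births: 1336 × 0.195 = 261 ; 2181 × 0.09 = 196 → 457
15–29: 581 × 0.954 = 554
30–44: 1336 × 0.961 = 1284
45+: 2181 × 0.926 + 2380 × 0.512 = 2020 + 1219 = 3239
Giving 457 / 554 / 1284 / 3239.
— Period 3 —
Births: 554 × 0.195 = 108 ; 1284 × 0.09 = 116 → 224
15–29: 457 × 0.954 = 436
30–44: 554 × 0.961 = 532
45+: 1284 × 0.926 + 3239 × 0.512 = 1189 + 1658 = 2847
Giving 224 / 436 / 532 / 2847.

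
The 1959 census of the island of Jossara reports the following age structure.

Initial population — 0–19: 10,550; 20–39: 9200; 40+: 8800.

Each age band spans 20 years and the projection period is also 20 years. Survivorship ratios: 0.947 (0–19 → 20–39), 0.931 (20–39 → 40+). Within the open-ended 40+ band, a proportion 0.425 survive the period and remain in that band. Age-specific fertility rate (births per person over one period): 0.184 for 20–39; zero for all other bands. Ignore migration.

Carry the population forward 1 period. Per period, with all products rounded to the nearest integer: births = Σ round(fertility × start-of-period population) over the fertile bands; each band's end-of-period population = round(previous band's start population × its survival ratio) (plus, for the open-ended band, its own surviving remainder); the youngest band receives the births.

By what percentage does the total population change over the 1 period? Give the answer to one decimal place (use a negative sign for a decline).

Period 1:
Births: 9200 * 0.184 = 1693
20–39: 10550 * 0.947 = 9991
40+: 9200 * 0.931 + 8800 * 0.425 = 8565 + 3740 = 12305
Giving 1693 / 9991 / 12305.
Total: 28550 → 23989; change = -4561; percentage change = -16.0%

-16.0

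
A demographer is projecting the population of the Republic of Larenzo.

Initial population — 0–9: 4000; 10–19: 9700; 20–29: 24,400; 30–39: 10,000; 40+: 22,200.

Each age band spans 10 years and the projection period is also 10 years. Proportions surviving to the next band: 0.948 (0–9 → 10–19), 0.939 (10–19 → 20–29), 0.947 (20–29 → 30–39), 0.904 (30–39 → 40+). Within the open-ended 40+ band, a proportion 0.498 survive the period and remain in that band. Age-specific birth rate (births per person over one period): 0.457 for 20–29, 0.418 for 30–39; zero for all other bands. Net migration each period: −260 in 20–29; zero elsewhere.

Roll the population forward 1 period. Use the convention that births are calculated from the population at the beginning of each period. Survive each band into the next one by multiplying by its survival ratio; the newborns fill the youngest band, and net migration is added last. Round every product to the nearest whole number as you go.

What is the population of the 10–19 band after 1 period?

3792

Period 1:
Births: 24400 * 0.457 = 11151 ; 10000 * 0.418 = 4180 → 15331
10–19: 4000 * 0.948 = 3792
20–29: 9700 * 0.939 = 9108
30–39: 24400 * 0.947 = 23107
40+: 10000 * 0.904 + 22200 * 0.498 = 9040 + 11056 = 20096
Net migration: 20–29 − 260 → 8848
→ [15331, 3792, 8848, 23107, 20096]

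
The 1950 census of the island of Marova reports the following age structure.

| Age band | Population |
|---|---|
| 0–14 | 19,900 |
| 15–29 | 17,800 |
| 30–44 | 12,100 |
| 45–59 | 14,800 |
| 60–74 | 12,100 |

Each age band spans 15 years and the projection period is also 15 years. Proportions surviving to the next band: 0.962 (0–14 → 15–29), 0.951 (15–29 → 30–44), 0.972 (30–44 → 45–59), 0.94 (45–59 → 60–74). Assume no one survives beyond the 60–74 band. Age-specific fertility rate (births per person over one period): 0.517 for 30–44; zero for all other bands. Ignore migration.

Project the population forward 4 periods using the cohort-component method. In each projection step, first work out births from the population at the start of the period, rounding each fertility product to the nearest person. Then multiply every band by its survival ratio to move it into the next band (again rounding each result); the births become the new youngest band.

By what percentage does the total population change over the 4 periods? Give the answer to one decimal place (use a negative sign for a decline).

-45.0

Period 1.
Births: 12100 × 0.517 = 6256
15–29: 19900 × 0.962 = 19144
30–44: 17800 × 0.951 = 16928
45–59: 12100 × 0.972 = 11761
60–74: 14800 × 0.94 = 13912
Population now: 0–14=6256, 15–29=19144, 30–44=16928, 45–59=11761, 60–74=13912
Period 2.
Births: 16928 × 0.517 = 8752
15–29: 6256 × 0.962 = 6018
30–44: 19144 × 0.951 = 18206
45–59: 16928 × 0.972 = 16454
60–74: 11761 × 0.94 = 11055
Population now: 0–14=8752, 15–29=6018, 30–44=18206, 45–59=16454, 60–74=11055
Period 3.
Births: 18206 × 0.517 = 9413
15–29: 8752 × 0.962 = 8419
30–44: 6018 × 0.951 = 5723
45–59: 18206 × 0.972 = 17696
60–74: 16454 × 0.94 = 15467
Population now: 0–14=9413, 15–29=8419, 30–44=5723, 45–59=17696, 60–74=15467
Period 4.
Births: 5723 × 0.517 = 2959
15–29: 9413 × 0.962 = 9055
30–44: 8419 × 0.951 = 8006
45–59: 5723 × 0.972 = 5563
60–74: 17696 × 0.94 = 16634
Population now: 0–14=2959, 15–29=9055, 30–44=8006, 45–59=5563, 60–74=16634
Total: 76700 → 42217; change = -34483; percentage change = -45.0%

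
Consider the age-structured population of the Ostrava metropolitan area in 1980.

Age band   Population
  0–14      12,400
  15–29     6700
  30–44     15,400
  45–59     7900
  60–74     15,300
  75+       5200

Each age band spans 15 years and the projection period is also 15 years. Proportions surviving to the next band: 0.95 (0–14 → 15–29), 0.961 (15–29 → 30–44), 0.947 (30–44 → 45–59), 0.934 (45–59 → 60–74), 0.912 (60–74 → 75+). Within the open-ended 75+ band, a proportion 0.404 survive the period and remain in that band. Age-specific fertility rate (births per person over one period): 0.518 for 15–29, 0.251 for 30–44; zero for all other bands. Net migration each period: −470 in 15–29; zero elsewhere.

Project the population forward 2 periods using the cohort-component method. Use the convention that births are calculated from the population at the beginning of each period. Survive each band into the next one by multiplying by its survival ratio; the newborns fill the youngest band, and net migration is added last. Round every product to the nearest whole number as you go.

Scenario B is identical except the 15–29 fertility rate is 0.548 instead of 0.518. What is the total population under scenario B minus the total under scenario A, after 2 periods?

(Bands numbered youngest = 1 to oldest = 6.)
Period 1:
Births: 6700 × 0.518 = 3471  |  15400 × 0.251 = 3865 → total 7336
Band 2: 12400 × 0.95 = 11780
Band 3: 6700 × 0.961 = 6439
Band 4: 15400 × 0.947 = 14584
Band 5: 7900 × 0.934 = 7379
Band 6: 15300 × 0.912 + 5200 × 0.404 = 13954 + 2101 = 16055
Net migration: Band 2 − 470 → 11310
Population now: 0–14=7336, 15–29=11310, 30–44=6439, 45–59=14584, 60–74=7379, 75+=16055
Period 2:
Births: 11310 × 0.518 = 5859  |  6439 × 0.251 = 1616 → total 7475
Band 2: 7336 × 0.95 = 6969
Band 3: 11310 × 0.961 = 10869
Band 4: 6439 × 0.947 = 6098
Band 5: 14584 × 0.934 = 13621
Band 6: 7379 × 0.912 + 16055 × 0.404 = 6730 + 6486 = 13216
Net migration: Band 2 − 470 → 6499
Population now: 0–14=7475, 15–29=6499, 30–44=10869, 45–59=6098, 60–74=13621, 75+=13216
Scenario A total after 2 periods: 57778
Scenario B projection —
Period 1:
Births: 6700 × 0.548 = 3672  |  15400 × 0.251 = 3865 → total 7537
Band 2: 12400 × 0.95 = 11780
Band 3: 6700 × 0.961 = 6439
Band 4: 15400 × 0.947 = 14584
Band 5: 7900 × 0.934 = 7379
Band 6: 15300 × 0.912 + 5200 × 0.404 = 13954 + 2101 = 16055
Net migration: Band 2 − 470 → 11310
Population now: 0–14=7537, 15–29=11310, 30–44=6439, 45–59=14584, 60–74=7379, 75+=16055
Period 2:
Births: 11310 × 0.548 = 6198  |  6439 × 0.251 = 1616 → total 7814
Band 2: 7537 × 0.95 = 7160
Band 3: 11310 × 0.961 = 10869
Band 4: 6439 × 0.947 = 6098
Band 5: 14584 × 0.934 = 13621
Band 6: 7379 × 0.912 + 16055 × 0.404 = 6730 + 6486 = 13216
Net migration: Band 2 − 470 → 6690
Population now: 0–14=7814, 15–29=6690, 30–44=10869, 45–59=6098, 60–74=13621, 75+=13216
Scenario B total after 2 periods: 58308
Difference B − A = 58308 − 57778 = 530

530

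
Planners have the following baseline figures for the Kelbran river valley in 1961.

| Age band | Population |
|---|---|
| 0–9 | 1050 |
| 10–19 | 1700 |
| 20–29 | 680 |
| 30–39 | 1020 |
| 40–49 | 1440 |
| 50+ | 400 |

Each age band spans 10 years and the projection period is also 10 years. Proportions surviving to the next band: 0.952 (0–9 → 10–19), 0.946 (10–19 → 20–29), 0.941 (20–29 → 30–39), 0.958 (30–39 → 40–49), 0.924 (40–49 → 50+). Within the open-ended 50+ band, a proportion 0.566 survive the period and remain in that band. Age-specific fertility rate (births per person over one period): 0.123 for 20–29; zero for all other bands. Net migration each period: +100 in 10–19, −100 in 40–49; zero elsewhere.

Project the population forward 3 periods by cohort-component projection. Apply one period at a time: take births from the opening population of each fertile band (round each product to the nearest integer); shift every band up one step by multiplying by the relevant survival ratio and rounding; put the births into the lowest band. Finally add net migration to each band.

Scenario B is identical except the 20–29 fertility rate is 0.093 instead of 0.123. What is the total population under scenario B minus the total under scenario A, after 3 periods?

-95

Let band 1 be 0–9 through band 6 = 50+.
After projecting period 1:
Births: 680 * 0.123 = 84
Band 2: 1050 * 0.952 = 1000
Band 3: 1700 * 0.946 = 1608
Band 4: 680 * 0.941 = 640
Band 5: 1020 * 0.958 = 977
Band 6: 1440 * 0.924 + 400 * 0.566 = 1331 + 226 = 1557
Net migration: Band 2 + 100 → 1100; Band 5 − 100 → 877
→ [84, 1100, 1608, 640, 877, 1557]
After projecting period 2:
Births: 1608 * 0.123 = 198
Band 2: 84 * 0.952 = 80
Band 3: 1100 * 0.946 = 1041
Band 4: 1608 * 0.941 = 1513
Band 5: 640 * 0.958 = 613
Band 6: 877 * 0.924 + 1557 * 0.566 = 810 + 881 = 1691
Net migration: Band 2 + 100 → 180; Band 5 − 100 → 513
→ [198, 180, 1041, 1513, 513, 1691]
After projecting period 3:
Births: 1041 * 0.123 = 128
Band 2: 198 * 0.952 = 188
Band 3: 180 * 0.946 = 170
Band 4: 1041 * 0.941 = 980
Band 5: 1513 * 0.958 = 1449
Band 6: 513 * 0.924 + 1691 * 0.566 = 474 + 957 = 1431
Net migration: Band 2 + 100 → 288; Band 5 − 100 → 1349
→ [128, 288, 170, 980, 1349, 1431]
Scenario A total after 3 periods: 4346
Scenario B projection —
After projecting period 1:
Births: 680 * 0.093 = 63
Band 2: 1050 * 0.952 = 1000
Band 3: 1700 * 0.946 = 1608
Band 4: 680 * 0.941 = 640
Band 5: 1020 * 0.958 = 977
Band 6: 1440 * 0.924 + 400 * 0.566 = 1331 + 226 = 1557
Net migration: Band 2 + 100 → 1100; Band 5 − 100 → 877
→ [63, 1100, 1608, 640, 877, 1557]
After projecting period 2:
Births: 1608 * 0.093 = 150
Band 2: 63 * 0.952 = 60
Band 3: 1100 * 0.946 = 1041
Band 4: 1608 * 0.941 = 1513
Band 5: 640 * 0.958 = 613
Band 6: 877 * 0.924 + 1557 * 0.566 = 810 + 881 = 1691
Net migration: Band 2 + 100 → 160; Band 5 − 100 → 513
→ [150, 160, 1041, 1513, 513, 1691]
After projecting period 3:
Births: 1041 * 0.093 = 97
Band 2: 150 * 0.952 = 143
Band 3: 160 * 0.946 = 151
Band 4: 1041 * 0.941 = 980
Band 5: 1513 * 0.958 = 1449
Band 6: 513 * 0.924 + 1691 * 0.566 = 474 + 957 = 1431
Net migration: Band 2 + 100 → 243; Band 5 − 100 → 1349
→ [97, 243, 151, 980, 1349, 1431]
Scenario B total after 3 periods: 4251
Difference B − A = 4251 − 4346 = -95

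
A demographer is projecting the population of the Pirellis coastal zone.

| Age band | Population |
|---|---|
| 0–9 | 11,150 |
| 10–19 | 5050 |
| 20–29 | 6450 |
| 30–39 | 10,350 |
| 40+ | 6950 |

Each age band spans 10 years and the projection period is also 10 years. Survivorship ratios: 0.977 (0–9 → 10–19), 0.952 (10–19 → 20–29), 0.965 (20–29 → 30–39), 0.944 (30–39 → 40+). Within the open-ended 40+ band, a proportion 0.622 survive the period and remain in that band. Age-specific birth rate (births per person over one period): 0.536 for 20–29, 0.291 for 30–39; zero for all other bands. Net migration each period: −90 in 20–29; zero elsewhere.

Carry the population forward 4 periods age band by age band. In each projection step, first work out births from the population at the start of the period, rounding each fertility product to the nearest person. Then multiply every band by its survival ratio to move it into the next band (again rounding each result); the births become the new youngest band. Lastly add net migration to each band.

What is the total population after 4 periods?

(Bands numbered youngest = 1 to oldest = 5.)
Period 1.
Births: 6450 × 0.536 = 3457  |  10350 × 0.291 = 3012 → total 6469
Band 2: 11150 × 0.977 = 10894
Band 3: 5050 × 0.952 = 4808
Band 4: 6450 × 0.965 = 6224
Band 5: 10350 × 0.944 + 6950 × 0.622 = 9770 + 4323 = 14093
Net migration: Band 3 − 90 → 4718
Giving 6469 / 10894 / 4718 / 6224 / 14093.
Period 2.
Births: 4718 × 0.536 = 2529  |  6224 × 0.291 = 1811 → total 4340
Band 2: 6469 × 0.977 = 6320
Band 3: 10894 × 0.952 = 10371
Band 4: 4718 × 0.965 = 4553
Band 5: 6224 × 0.944 + 14093 × 0.622 = 5875 + 8766 = 14641
Net migration: Band 3 − 90 → 10281
Giving 4340 / 6320 / 10281 / 4553 / 14641.
Period 3.
Births: 10281 × 0.536 = 5511  |  4553 × 0.291 = 1325 → total 6836
Band 2: 4340 × 0.977 = 4240
Band 3: 6320 × 0.952 = 6017
Band 4: 10281 × 0.965 = 9921
Band 5: 4553 × 0.944 + 14641 × 0.622 = 4298 + 9107 = 13405
Net migration: Band 3 − 90 → 5927
Giving 6836 / 4240 / 5927 / 9921 / 13405.
Period 4.
Births: 5927 × 0.536 = 3177  |  9921 × 0.291 = 2887 → total 6064
Band 2: 6836 × 0.977 = 6679
Band 3: 4240 × 0.952 = 4036
Band 4: 5927 × 0.965 = 5720
Band 5: 9921 × 0.944 + 13405 × 0.622 = 9365 + 8338 = 17703
Net migration: Band 3 − 90 → 3946
Giving 6064 / 6679 / 3946 / 5720 / 17703.
Total after period 4: 6064 + 6679 + 3946 + 5720 + 17703 = 40112

40112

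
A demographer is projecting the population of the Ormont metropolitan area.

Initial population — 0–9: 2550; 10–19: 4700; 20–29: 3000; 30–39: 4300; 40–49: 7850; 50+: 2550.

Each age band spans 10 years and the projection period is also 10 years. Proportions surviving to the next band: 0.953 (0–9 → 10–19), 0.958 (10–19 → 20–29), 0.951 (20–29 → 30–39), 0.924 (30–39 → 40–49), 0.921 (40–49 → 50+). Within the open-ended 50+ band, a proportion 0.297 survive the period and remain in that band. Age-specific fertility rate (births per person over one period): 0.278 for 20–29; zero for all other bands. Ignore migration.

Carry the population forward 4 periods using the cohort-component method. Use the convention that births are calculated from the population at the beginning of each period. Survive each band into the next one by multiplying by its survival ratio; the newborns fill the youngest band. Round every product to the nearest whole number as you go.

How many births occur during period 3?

Numbering the bands 1..6 from youngest to oldest:
After projecting period 1:
Births: 3000 × 0.278 = 834
Band 2: 2550 × 0.953 = 2430
Band 3: 4700 × 0.958 = 4503
Band 4: 3000 × 0.951 = 2853
Band 5: 4300 × 0.924 = 3973
Band 6: 7850 × 0.921 + 2550 × 0.297 = 7230 + 757 = 7987
Population now: 0–9=834, 10–19=2430, 20–29=4503, 30–39=2853, 40–49=3973, 50+=7987
After projecting period 2:
Births: 4503 × 0.278 = 1252
Band 2: 834 × 0.953 = 795
Band 3: 2430 × 0.958 = 2328
Band 4: 4503 × 0.951 = 4282
Band 5: 2853 × 0.924 = 2636
Band 6: 3973 × 0.921 + 7987 × 0.297 = 3659 + 2372 = 6031
Population now: 0–9=1252, 10–19=795, 20–29=2328, 30–39=4282, 40–49=2636, 50+=6031
After projecting period 3:
Births: 2328 × 0.278 = 647
Band 2: 1252 × 0.953 = 1193
Band 3: 795 × 0.958 = 762
Band 4: 2328 × 0.951 = 2214
Band 5: 4282 × 0.924 = 3957
Band 6: 2636 × 0.921 + 6031 × 0.297 = 2428 + 1791 = 4219
Population now: 0–9=647, 10–19=1193, 20–29=762, 30–39=2214, 40–49=3957, 50+=4219

647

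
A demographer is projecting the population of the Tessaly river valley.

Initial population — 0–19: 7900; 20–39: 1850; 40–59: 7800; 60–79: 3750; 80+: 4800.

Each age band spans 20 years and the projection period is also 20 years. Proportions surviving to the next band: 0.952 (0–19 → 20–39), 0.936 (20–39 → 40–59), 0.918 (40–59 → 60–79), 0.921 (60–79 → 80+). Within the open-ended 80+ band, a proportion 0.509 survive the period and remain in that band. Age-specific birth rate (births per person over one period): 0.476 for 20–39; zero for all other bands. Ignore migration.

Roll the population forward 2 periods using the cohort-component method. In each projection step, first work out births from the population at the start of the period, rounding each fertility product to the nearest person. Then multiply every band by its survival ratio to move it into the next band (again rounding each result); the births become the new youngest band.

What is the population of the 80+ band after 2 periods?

9596

— Period 1 —
Births: 1850 × 0.476 = 881
20–39: 7900 × 0.952 = 7521
40–59: 1850 × 0.936 = 1732
60–79: 7800 × 0.918 = 7160
80+: 3750 × 0.921 + 4800 × 0.509 = 3454 + 2443 = 5897
End of period: [881, 7521, 1732, 7160, 5897]
— Period 2 —
Births: 7521 × 0.476 = 3580
20–39: 881 × 0.952 = 839
40–59: 7521 × 0.936 = 7040
60–79: 1732 × 0.918 = 1590
80+: 7160 × 0.921 + 5897 × 0.509 = 6594 + 3002 = 9596
End of period: [3580, 839, 7040, 1590, 9596]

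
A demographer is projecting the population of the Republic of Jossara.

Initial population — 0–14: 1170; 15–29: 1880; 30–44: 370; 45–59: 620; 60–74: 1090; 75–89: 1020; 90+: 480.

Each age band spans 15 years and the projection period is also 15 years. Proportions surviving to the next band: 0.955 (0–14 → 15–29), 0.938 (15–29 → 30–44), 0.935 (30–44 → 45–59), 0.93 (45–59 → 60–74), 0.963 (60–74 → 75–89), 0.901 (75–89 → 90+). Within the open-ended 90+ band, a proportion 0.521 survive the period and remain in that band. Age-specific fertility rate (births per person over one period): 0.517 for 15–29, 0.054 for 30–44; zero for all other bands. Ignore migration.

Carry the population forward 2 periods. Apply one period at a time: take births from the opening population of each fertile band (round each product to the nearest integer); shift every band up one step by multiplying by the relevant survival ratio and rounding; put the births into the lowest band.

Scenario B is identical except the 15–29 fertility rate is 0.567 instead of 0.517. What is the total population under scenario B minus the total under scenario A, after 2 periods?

146

(Bands numbered youngest = 1 to oldest = 7.)
Period 1:
Births: 1880 * 0.517 = 972, 370 * 0.054 = 20 ⇒ total 992
Band 2: 1170 * 0.955 = 1117
Band 3: 1880 * 0.938 = 1763
Band 4: 370 * 0.935 = 346
Band 5: 620 * 0.93 = 577
Band 6: 1090 * 0.963 = 1050
Band 7: 1020 * 0.901 + 480 * 0.521 = 919 + 250 = 1169
→ [992, 1117, 1763, 346, 577, 1050, 1169]
Period 2:
Births: 1117 * 0.517 = 577, 1763 * 0.054 = 95 ⇒ total 672
Band 2: 992 * 0.955 = 947
Band 3: 1117 * 0.938 = 1048
Band 4: 1763 * 0.935 = 1648
Band 5: 346 * 0.93 = 322
Band 6: 577 * 0.963 = 556
Band 7: 1050 * 0.901 + 1169 * 0.521 = 946 + 609 = 1555
→ [672, 947, 1048, 1648, 322, 556, 1555]
Scenario A total after 2 periods: 6748
Scenario B projection —
Period 1:
Births: 1880 * 0.567 = 1066, 370 * 0.054 = 20 ⇒ total 1086
Band 2: 1170 * 0.955 = 1117
Band 3: 1880 * 0.938 = 1763
Band 4: 370 * 0.935 = 346
Band 5: 620 * 0.93 = 577
Band 6: 1090 * 0.963 = 1050
Band 7: 1020 * 0.901 + 480 * 0.521 = 919 + 250 = 1169
→ [1086, 1117, 1763, 346, 577, 1050, 1169]
Period 2:
Births: 1117 * 0.567 = 633, 1763 * 0.054 = 95 ⇒ total 728
Band 2: 1086 * 0.955 = 1037
Band 3: 1117 * 0.938 = 1048
Band 4: 1763 * 0.935 = 1648
Band 5: 346 * 0.93 = 322
Band 6: 577 * 0.963 = 556
Band 7: 1050 * 0.901 + 1169 * 0.521 = 946 + 609 = 1555
→ [728, 1037, 1048, 1648, 322, 556, 1555]
Scenario B total after 2 periods: 6894
Difference B − A = 6894 − 6748 = 146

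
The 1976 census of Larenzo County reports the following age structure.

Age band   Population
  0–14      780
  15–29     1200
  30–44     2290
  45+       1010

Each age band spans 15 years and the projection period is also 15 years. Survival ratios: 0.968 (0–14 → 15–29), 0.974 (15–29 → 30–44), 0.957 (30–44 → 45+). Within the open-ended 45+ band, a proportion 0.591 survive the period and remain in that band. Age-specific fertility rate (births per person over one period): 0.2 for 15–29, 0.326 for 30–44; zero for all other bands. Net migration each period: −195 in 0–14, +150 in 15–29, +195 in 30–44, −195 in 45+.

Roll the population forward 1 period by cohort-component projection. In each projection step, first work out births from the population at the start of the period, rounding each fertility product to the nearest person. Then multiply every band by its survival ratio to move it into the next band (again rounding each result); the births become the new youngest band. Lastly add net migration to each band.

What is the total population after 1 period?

Period 1.
Births: 1200 * 0.2 = 240 ; 2290 * 0.326 = 747 ⇒ total 987
15–29: 780 * 0.968 = 755
30–44: 1200 * 0.974 = 1169
45+: 2290 * 0.957 + 1010 * 0.591 = 2192 + 597 = 2789
Net migration: 0–14 − 195 → 792; 15–29 + 150 → 905; 30–44 + 195 → 1364; 45+ − 195 → 2594
Population now: 0–14=792, 15–29=905, 30–44=1364, 45+=2594
Total after period 1: 792 + 905 + 1364 + 2594 = 5655

5655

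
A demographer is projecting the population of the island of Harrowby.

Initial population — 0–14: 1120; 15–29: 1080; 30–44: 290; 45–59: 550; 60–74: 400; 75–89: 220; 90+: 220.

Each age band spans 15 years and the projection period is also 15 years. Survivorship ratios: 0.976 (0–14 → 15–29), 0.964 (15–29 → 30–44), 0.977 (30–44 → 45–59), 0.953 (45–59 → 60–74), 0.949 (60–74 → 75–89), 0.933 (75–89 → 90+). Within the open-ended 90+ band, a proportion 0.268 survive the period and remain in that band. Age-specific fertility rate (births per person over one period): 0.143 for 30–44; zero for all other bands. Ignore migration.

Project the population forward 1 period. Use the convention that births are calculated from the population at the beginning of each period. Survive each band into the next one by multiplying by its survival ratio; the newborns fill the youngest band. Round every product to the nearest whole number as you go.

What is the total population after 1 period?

3626

Numbering the bands 1..7 from youngest to oldest:
Period 1:
Births: 290 × 0.143 = 41
Band 2: 1120 × 0.976 = 1093
Band 3: 1080 × 0.964 = 1041
Band 4: 290 × 0.977 = 283
Band 5: 550 × 0.953 = 524
Band 6: 400 × 0.949 = 380
Band 7: 220 × 0.933 + 220 × 0.268 = 205 + 59 = 264
Population now: 0–14=41, 15–29=1093, 30–44=1041, 45–59=283, 60–74=524, 75–89=380, 90+=264
Total after period 1: 41 + 1093 + 1041 + 283 + 524 + 380 + 264 = 3626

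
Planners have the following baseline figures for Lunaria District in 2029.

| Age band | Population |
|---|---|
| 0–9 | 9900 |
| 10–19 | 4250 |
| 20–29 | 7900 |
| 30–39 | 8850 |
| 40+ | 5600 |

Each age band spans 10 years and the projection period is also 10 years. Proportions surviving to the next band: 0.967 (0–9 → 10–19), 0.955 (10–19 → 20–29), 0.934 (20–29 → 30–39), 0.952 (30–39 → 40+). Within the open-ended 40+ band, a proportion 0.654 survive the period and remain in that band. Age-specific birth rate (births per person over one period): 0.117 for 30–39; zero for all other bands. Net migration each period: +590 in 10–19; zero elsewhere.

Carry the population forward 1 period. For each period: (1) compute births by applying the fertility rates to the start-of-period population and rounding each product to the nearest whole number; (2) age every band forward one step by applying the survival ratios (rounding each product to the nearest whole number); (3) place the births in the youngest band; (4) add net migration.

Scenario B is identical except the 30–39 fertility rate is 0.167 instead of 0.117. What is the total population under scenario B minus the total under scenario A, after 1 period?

Numbering the bands 1..5 from youngest to oldest:
Period 1.
Births: 8850 × 0.117 = 1035
Band 2: 9900 × 0.967 = 9573
Band 3: 4250 × 0.955 = 4059
Band 4: 7900 × 0.934 = 7379
Band 5: 8850 × 0.952 + 5600 × 0.654 = 8425 + 3662 = 12087
Net migration: Band 2 + 590 → 10163
Giving 1035 / 10163 / 4059 / 7379 / 12087.
Scenario A total after 1 period: 34723
Scenario B projection —
Period 1.
Births: 8850 × 0.167 = 1478
Band 2: 9900 × 0.967 = 9573
Band 3: 4250 × 0.955 = 4059
Band 4: 7900 × 0.934 = 7379
Band 5: 8850 × 0.952 + 5600 × 0.654 = 8425 + 3662 = 12087
Net migration: Band 2 + 590 → 10163
Giving 1478 / 10163 / 4059 / 7379 / 12087.
Scenario B total after 1 period: 35166
Difference B − A = 35166 − 34723 = 443

443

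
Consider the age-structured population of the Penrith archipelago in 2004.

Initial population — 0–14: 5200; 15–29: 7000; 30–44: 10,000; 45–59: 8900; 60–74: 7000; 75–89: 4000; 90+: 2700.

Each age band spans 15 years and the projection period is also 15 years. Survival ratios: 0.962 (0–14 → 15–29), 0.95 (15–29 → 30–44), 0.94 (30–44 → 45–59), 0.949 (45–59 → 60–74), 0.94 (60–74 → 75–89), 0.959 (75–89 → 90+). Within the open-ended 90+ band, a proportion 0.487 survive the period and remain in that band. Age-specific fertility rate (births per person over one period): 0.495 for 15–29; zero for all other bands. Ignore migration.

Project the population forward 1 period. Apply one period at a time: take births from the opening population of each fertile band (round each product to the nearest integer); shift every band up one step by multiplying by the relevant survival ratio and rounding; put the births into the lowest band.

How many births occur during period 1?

3465

Numbering the bands 1..7 from youngest to oldest:
Period 1:
Births: 7000 × 0.495 = 3465
Band 2: 5200 × 0.962 = 5002
Band 3: 7000 × 0.95 = 6650
Band 4: 10000 × 0.94 = 9400
Band 5: 8900 × 0.949 = 8446
Band 6: 7000 × 0.94 = 6580
Band 7: 4000 × 0.959 + 2700 × 0.487 = 3836 + 1315 = 5151
→ [3465, 5002, 6650, 9400, 8446, 6580, 5151]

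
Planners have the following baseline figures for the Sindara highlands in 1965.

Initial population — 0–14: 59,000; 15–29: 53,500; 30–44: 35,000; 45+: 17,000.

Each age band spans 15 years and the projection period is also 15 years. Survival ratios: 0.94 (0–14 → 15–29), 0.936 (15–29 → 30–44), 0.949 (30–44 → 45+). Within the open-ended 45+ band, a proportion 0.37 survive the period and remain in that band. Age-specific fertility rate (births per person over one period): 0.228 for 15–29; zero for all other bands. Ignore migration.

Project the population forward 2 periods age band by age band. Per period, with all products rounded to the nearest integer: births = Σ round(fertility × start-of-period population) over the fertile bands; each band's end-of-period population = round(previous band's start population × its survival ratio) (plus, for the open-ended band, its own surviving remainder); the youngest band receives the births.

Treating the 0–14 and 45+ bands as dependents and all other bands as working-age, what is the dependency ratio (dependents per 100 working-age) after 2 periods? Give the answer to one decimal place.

[period 1]
Births: 53500 × 0.228 = 12198
15–29: 59000 × 0.94 = 55460
30–44: 53500 × 0.936 = 50076
45+: 35000 × 0.949 + 17000 × 0.37 = 33215 + 6290 = 39505
→ [12198, 55460, 50076, 39505]
[period 2]
Births: 55460 × 0.228 = 12645
15–29: 12198 × 0.94 = 11466
30–44: 55460 × 0.936 = 51911
45+: 50076 × 0.949 + 39505 × 0.37 = 47522 + 14617 = 62139
→ [12645, 11466, 51911, 62139]
Dependents (band 0–14 + band 45+) = 12645 + 62139 = 74784; working-age = 63377; ratio = 74784/63377 × 100 = 118.0

118.0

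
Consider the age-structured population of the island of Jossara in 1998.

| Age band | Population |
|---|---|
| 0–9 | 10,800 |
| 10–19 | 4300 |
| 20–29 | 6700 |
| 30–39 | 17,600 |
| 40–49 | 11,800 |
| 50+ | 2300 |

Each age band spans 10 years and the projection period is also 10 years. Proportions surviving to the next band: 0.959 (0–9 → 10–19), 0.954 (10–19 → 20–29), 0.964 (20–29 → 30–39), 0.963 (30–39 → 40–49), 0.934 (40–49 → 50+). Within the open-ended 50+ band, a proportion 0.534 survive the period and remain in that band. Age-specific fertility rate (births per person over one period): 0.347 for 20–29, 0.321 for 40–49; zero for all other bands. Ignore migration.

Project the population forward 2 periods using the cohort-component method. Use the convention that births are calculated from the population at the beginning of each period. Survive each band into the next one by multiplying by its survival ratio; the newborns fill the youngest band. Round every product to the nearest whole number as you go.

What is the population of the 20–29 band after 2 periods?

Numbering the groups 1..6 from youngest to oldest:
Period 1:
Births: 6700 × 0.347 = 2325 ; 11800 × 0.321 = 3788 → 6113
Group 2: 10800 × 0.959 = 10357
Group 3: 4300 × 0.954 = 4102
Group 4: 6700 × 0.964 = 6459
Group 5: 17600 × 0.963 = 16949
Group 6: 11800 × 0.934 + 2300 × 0.534 = 11021 + 1228 = 12249
End of period: [6113, 10357, 4102, 6459, 16949, 12249]
Period 2:
Births: 4102 × 0.347 = 1423 ; 16949 × 0.321 = 5441 → 6864
Group 2: 6113 × 0.959 = 5862
Group 3: 10357 × 0.954 = 9881
Group 4: 4102 × 0.964 = 3954
Group 5: 6459 × 0.963 = 6220
Group 6: 16949 × 0.934 + 12249 × 0.534 = 15830 + 6541 = 22371
End of period: [6864, 5862, 9881, 3954, 6220, 22371]

9881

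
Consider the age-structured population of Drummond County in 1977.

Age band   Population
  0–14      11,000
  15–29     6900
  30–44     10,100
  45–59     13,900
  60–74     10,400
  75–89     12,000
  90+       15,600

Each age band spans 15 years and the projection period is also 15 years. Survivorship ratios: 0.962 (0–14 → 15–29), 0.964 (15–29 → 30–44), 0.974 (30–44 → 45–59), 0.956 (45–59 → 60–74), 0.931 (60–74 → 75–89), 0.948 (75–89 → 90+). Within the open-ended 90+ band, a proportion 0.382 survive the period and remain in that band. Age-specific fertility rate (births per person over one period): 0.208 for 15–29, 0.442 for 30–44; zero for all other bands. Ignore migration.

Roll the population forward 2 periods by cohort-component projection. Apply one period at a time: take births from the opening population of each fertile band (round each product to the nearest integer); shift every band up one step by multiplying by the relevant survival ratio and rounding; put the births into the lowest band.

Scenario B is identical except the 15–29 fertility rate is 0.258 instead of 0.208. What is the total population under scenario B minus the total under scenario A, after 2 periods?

861

(Bands numbered youngest = 1 to oldest = 7.)
Period 1.
Births: 6900 × 0.208 = 1435, 10100 × 0.442 = 4464 → 5899
Band 2: 11000 × 0.962 = 10582
Band 3: 6900 × 0.964 = 6652
Band 4: 10100 × 0.974 = 9837
Band 5: 13900 × 0.956 = 13288
Band 6: 10400 × 0.931 = 9682
Band 7: 12000 × 0.948 + 15600 × 0.382 = 11376 + 5959 = 17335
End of period: [5899, 10582, 6652, 9837, 13288, 9682, 17335]
Period 2.
Births: 10582 × 0.208 = 2201, 6652 × 0.442 = 2940 → 5141
Band 2: 5899 × 0.962 = 5675
Band 3: 10582 × 0.964 = 10201
Band 4: 6652 × 0.974 = 6479
Band 5: 9837 × 0.956 = 9404
Band 6: 13288 × 0.931 = 12371
Band 7: 9682 × 0.948 + 17335 × 0.382 = 9179 + 6622 = 15801
End of period: [5141, 5675, 10201, 6479, 9404, 12371, 15801]
Scenario A total after 2 periods: 65072
Scenario B projection —
Period 1.
Births: 6900 × 0.258 = 1780, 10100 × 0.442 = 4464 → 6244
Band 2: 11000 × 0.962 = 10582
Band 3: 6900 × 0.964 = 6652
Band 4: 10100 × 0.974 = 9837
Band 5: 13900 × 0.956 = 13288
Band 6: 10400 × 0.931 = 9682
Band 7: 12000 × 0.948 + 15600 × 0.382 = 11376 + 5959 = 17335
End of period: [6244, 10582, 6652, 9837, 13288, 9682, 17335]
Period 2.
Births: 10582 × 0.258 = 2730, 6652 × 0.442 = 2940 → 5670
Band 2: 6244 × 0.962 = 6007
Band 3: 10582 × 0.964 = 10201
Band 4: 6652 × 0.974 = 6479
Band 5: 9837 × 0.956 = 9404
Band 6: 13288 × 0.931 = 12371
Band 7: 9682 × 0.948 + 17335 × 0.382 = 9179 + 6622 = 15801
End of period: [5670, 6007, 10201, 6479, 9404, 12371, 15801]
Scenario B total after 2 periods: 65933
Difference B − A = 65933 − 65072 = 861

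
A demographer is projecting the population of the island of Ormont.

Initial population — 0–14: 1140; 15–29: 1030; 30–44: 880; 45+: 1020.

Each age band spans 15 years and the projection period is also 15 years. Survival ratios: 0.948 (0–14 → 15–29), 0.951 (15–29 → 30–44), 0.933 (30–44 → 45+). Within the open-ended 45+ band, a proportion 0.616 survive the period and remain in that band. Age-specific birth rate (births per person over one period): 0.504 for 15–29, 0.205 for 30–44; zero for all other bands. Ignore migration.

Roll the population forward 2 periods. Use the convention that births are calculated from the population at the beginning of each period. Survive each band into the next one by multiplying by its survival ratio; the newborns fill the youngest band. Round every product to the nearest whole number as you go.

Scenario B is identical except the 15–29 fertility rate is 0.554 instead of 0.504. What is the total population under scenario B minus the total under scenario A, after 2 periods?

— Period 1 —
Births: 1030 * 0.504 = 519 ; 880 * 0.205 = 180 ⇒ total 699
15–29: 1140 * 0.948 = 1081
30–44: 1030 * 0.951 = 980
45+: 880 * 0.933 + 1020 * 0.616 = 821 + 628 = 1449
End of period: [699, 1081, 980, 1449]
— Period 2 —
Births: 1081 * 0.504 = 545 ; 980 * 0.205 = 201 ⇒ total 746
15–29: 699 * 0.948 = 663
30–44: 1081 * 0.951 = 1028
45+: 980 * 0.933 + 1449 * 0.616 = 914 + 893 = 1807
End of period: [746, 663, 1028, 1807]
Scenario A total after 2 periods: 4244
Scenario B projection —
— Period 1 —
Births: 1030 * 0.554 = 571 ; 880 * 0.205 = 180 ⇒ total 751
15–29: 1140 * 0.948 = 1081
30–44: 1030 * 0.951 = 980
45+: 880 * 0.933 + 1020 * 0.616 = 821 + 628 = 1449
End of period: [751, 1081, 980, 1449]
— Period 2 —
Births: 1081 * 0.554 = 599 ; 980 * 0.205 = 201 ⇒ total 800
15–29: 751 * 0.948 = 712
30–44: 1081 * 0.951 = 1028
45+: 980 * 0.933 + 1449 * 0.616 = 914 + 893 = 1807
End of period: [800, 712, 1028, 1807]
Scenario B total after 2 periods: 4347
Difference B − A = 4347 − 4244 = 103

103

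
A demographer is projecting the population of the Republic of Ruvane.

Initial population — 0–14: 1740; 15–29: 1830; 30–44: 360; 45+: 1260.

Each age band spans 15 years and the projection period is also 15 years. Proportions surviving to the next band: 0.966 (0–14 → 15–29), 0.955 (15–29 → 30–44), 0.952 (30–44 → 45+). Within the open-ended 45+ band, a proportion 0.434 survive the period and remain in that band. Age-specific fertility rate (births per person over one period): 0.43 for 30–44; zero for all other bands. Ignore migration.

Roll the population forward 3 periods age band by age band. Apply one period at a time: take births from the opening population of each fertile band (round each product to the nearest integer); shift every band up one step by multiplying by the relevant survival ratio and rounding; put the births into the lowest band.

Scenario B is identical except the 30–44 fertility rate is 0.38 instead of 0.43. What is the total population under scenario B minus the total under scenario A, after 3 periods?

Numbering the bands 1..4 from youngest to oldest:
After projecting period 1:
Births: 360 × 0.43 = 155
Band 2: 1740 × 0.966 = 1681
Band 3: 1830 × 0.955 = 1748
Band 4: 360 × 0.952 + 1260 × 0.434 = 343 + 547 = 890
→ [155, 1681, 1748, 890]
After projecting period 2:
Births: 1748 × 0.43 = 752
Band 2: 155 × 0.966 = 150
Band 3: 1681 × 0.955 = 1605
Band 4: 1748 × 0.952 + 890 × 0.434 = 1664 + 386 = 2050
→ [752, 150, 1605, 2050]
After projecting period 3:
Births: 1605 × 0.43 = 690
Band 2: 752 × 0.966 = 726
Band 3: 150 × 0.955 = 143
Band 4: 1605 × 0.952 + 2050 × 0.434 = 1528 + 890 = 2418
→ [690, 726, 143, 2418]
Scenario A total after 3 periods: 3977
Scenario B projection —
After projecting period 1:
Births: 360 × 0.38 = 137
Band 2: 1740 × 0.966 = 1681
Band 3: 1830 × 0.955 = 1748
Band 4: 360 × 0.952 + 1260 × 0.434 = 343 + 547 = 890
→ [137, 1681, 1748, 890]
After projecting period 2:
Births: 1748 × 0.38 = 664
Band 2: 137 × 0.966 = 132
Band 3: 1681 × 0.955 = 1605
Band 4: 1748 × 0.952 + 890 × 0.434 = 1664 + 386 = 2050
→ [664, 132, 1605, 2050]
After projecting period 3:
Births: 1605 × 0.38 = 610
Band 2: 664 × 0.966 = 641
Band 3: 132 × 0.955 = 126
Band 4: 1605 × 0.952 + 2050 × 0.434 = 1528 + 890 = 2418
→ [610, 641, 126, 2418]
Scenario B total after 3 periods: 3795
Difference B − A = 3795 − 3977 = -182

-182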